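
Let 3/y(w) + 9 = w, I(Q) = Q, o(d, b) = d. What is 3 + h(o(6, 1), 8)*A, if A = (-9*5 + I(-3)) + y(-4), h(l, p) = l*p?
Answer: -30057/13 ≈ -2312.1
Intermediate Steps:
y(w) = 3/(-9 + w)
A = -627/13 (A = (-9*5 - 3) + 3/(-9 - 4) = (-45 - 3) + 3/(-13) = -48 + 3*(-1/13) = -48 - 3/13 = -627/13 ≈ -48.231)
3 + h(o(6, 1), 8)*A = 3 + (6*8)*(-627/13) = 3 + 48*(-627/13) = 3 - 30096/13 = -30057/13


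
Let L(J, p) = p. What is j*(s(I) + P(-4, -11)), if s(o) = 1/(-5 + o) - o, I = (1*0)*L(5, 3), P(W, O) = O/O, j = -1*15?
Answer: -12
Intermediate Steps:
j = -15
P(W, O) = 1
I = 0 (I = (1*0)*3 = 0*3 = 0)
j*(s(I) + P(-4, -11)) = -15*((1 - 1*0² + 5*0)/(-5 + 0) + 1) = -15*((1 - 1*0 + 0)/(-5) + 1) = -15*(-(1 + 0 + 0)/5 + 1) = -15*(-⅕*1 + 1) = -15*(-⅕ + 1) = -15*⅘ = -12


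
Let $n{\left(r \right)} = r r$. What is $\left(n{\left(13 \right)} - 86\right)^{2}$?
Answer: $6889$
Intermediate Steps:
$n{\left(r \right)} = r^{2}$
$\left(n{\left(13 \right)} - 86\right)^{2} = \left(13^{2} - 86\right)^{2} = \left(169 - 86\right)^{2} = 83^{2} = 6889$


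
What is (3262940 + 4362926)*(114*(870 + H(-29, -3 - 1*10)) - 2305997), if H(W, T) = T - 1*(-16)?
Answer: -16826282682350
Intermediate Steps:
H(W, T) = 16 + T (H(W, T) = T + 16 = 16 + T)
(3262940 + 4362926)*(114*(870 + H(-29, -3 - 1*10)) - 2305997) = (3262940 + 4362926)*(114*(870 + (16 + (-3 - 1*10))) - 2305997) = 7625866*(114*(870 + (16 + (-3 - 10))) - 2305997) = 7625866*(114*(870 + (16 - 13)) - 2305997) = 7625866*(114*(870 + 3) - 2305997) = 7625866*(114*873 - 2305997) = 7625866*(99522 - 2305997) = 7625866*(-2206475) = -16826282682350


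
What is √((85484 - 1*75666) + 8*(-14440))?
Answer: I*√105702 ≈ 325.12*I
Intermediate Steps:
√((85484 - 1*75666) + 8*(-14440)) = √((85484 - 75666) - 115520) = √(9818 - 115520) = √(-105702) = I*√105702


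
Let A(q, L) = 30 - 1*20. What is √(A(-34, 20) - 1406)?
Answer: 2*I*√349 ≈ 37.363*I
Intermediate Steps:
A(q, L) = 10 (A(q, L) = 30 - 20 = 10)
√(A(-34, 20) - 1406) = √(10 - 1406) = √(-1396) = 2*I*√349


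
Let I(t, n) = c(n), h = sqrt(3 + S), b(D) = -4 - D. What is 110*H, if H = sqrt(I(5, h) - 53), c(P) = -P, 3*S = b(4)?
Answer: 110*sqrt(-477 - 3*sqrt(3))/3 ≈ 805.16*I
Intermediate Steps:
S = -8/3 (S = (-4 - 1*4)/3 = (-4 - 4)/3 = (1/3)*(-8) = -8/3 ≈ -2.6667)
h = sqrt(3)/3 (h = sqrt(3 - 8/3) = sqrt(1/3) = sqrt(3)/3 ≈ 0.57735)
I(t, n) = -n
H = sqrt(-53 - sqrt(3)/3) (H = sqrt(-sqrt(3)/3 - 53) = sqrt(-53 - sqrt(3)/3) ≈ 7.3197*I)
110*H = 110*(sqrt(-477 - 3*sqrt(3))/3) = 110*sqrt(-477 - 3*sqrt(3))/3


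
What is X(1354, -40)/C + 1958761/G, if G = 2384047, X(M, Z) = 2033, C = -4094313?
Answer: 8014933858642/9761034624711 ≈ 0.82112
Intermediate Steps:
X(1354, -40)/C + 1958761/G = 2033/(-4094313) + 1958761/2384047 = 2033*(-1/4094313) + 1958761*(1/2384047) = -2033/4094313 + 1958761/2384047 = 8014933858642/9761034624711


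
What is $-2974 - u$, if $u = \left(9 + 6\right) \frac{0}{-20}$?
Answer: $-2974$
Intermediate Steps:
$u = 0$ ($u = 15 \cdot 0 \left(- \frac{1}{20}\right) = 15 \cdot 0 = 0$)
$-2974 - u = -2974 - 0 = -2974 + 0 = -2974$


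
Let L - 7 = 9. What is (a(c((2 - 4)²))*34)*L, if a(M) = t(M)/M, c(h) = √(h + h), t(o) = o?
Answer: 544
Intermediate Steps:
L = 16 (L = 7 + 9 = 16)
c(h) = √2*√h (c(h) = √(2*h) = √2*√h)
a(M) = 1 (a(M) = M/M = 1)
(a(c((2 - 4)²))*34)*L = (1*34)*16 = 34*16 = 544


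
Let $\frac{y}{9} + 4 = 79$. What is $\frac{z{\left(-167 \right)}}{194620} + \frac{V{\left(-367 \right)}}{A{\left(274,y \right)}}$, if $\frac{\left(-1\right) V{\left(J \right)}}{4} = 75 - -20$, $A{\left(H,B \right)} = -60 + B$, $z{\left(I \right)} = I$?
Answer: $- \frac{14811661}{23938260} \approx -0.61874$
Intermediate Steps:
$y = 675$ ($y = -36 + 9 \cdot 79 = -36 + 711 = 675$)
$V{\left(J \right)} = -380$ ($V{\left(J \right)} = - 4 \left(75 - -20\right) = - 4 \left(75 + 20\right) = \left(-4\right) 95 = -380$)
$\frac{z{\left(-167 \right)}}{194620} + \frac{V{\left(-367 \right)}}{A{\left(274,y \right)}} = - \frac{167}{194620} - \frac{380}{-60 + 675} = \left(-167\right) \frac{1}{194620} - \frac{380}{615} = - \frac{167}{194620} - \frac{76}{123} = - \frac{14811661}{23938260}$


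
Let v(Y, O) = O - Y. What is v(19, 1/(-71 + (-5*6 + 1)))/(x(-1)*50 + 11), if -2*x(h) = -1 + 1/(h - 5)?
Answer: -5703/12050 ≈ -0.47328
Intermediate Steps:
x(h) = ½ - 1/(2*(-5 + h)) (x(h) = -(-1 + 1/(h - 5))/2 = -(-1 + 1/(-5 + h))/2 = ½ - 1/(2*(-5 + h)))
v(19, 1/(-71 + (-5*6 + 1)))/(x(-1)*50 + 11) = (1/(-71 + (-5*6 + 1)) - 1*19)/(((-6 - 1)/(2*(-5 - 1)))*50 + 11) = (1/(-71 + (-30 + 1)) - 19)/(((½)*(-7)/(-6))*50 + 11) = (1/(-71 - 29) - 19)/(((½)*(-⅙)*(-7))*50 + 11) = (1/(-100) - 19)/((7/12)*50 + 11) = (-1/100 - 19)/(175/6 + 11) = -1901/(100*241/6) = -1901/100*6/241 = -5703/12050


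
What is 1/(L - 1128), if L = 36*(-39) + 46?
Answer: -1/2486 ≈ -0.00040225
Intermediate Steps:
L = -1358 (L = -1404 + 46 = -1358)
1/(L - 1128) = 1/(-1358 - 1128) = 1/(-2486) = -1/2486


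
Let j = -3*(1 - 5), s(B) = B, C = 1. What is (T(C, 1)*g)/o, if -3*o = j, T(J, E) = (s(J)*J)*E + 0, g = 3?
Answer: -3/4 ≈ -0.75000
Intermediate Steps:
j = 12 (j = -3*(-4) = 12)
T(J, E) = E*J**2 (T(J, E) = (J*J)*E + 0 = J**2*E + 0 = E*J**2 + 0 = E*J**2)
o = -4 (o = -1/3*12 = -4)
(T(C, 1)*g)/o = ((1*1**2)*3)/(-4) = ((1*1)*3)*(-1/4) = (1*3)*(-1/4) = 3*(-1/4) = -3/4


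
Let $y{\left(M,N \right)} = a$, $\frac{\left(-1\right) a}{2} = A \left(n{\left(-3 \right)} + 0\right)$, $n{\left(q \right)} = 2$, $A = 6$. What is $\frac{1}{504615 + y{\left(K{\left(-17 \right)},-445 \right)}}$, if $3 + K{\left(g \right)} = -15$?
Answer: $\frac{1}{504591} \approx 1.9818 \cdot 10^{-6}$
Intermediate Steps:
$K{\left(g \right)} = -18$ ($K{\left(g \right)} = -3 - 15 = -18$)
$a = -24$ ($a = - 2 \cdot 6 \left(2 + 0\right) = - 2 \cdot 6 \cdot 2 = \left(-2\right) 12 = -24$)
$y{\left(M,N \right)} = -24$
$\frac{1}{504615 + y{\left(K{\left(-17 \right)},-445 \right)}} = \frac{1}{504615 - 24} = \frac{1}{504591}$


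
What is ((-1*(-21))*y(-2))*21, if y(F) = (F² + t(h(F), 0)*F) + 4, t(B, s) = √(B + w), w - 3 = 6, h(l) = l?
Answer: 3528 - 882*√7 ≈ 1194.4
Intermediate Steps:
w = 9 (w = 3 + 6 = 9)
t(B, s) = √(9 + B) (t(B, s) = √(B + 9) = √(9 + B))
y(F) = 4 + F² + F*√(9 + F) (y(F) = (F² + √(9 + F)*F) + 4 = (F² + F*√(9 + F)) + 4 = 4 + F² + F*√(9 + F))
((-1*(-21))*y(-2))*21 = ((-1*(-21))*(4 + (-2)² - 2*√(9 - 2)))*21 = (21*(4 + 4 - 2*√7))*21 = (21*(8 - 2*√7))*21 = (168 - 42*√7)*21 = 3528 - 882*√7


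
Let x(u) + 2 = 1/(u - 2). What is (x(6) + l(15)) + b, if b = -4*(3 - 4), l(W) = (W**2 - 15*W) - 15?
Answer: -51/4 ≈ -12.750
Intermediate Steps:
x(u) = -2 + 1/(-2 + u) (x(u) = -2 + 1/(u - 2) = -2 + 1/(-2 + u))
l(W) = -15 + W**2 - 15*W
b = 4 (b = -4*(-1) = 4)
(x(6) + l(15)) + b = ((5 - 2*6)/(-2 + 6) + (-15 + 15**2 - 15*15)) + 4 = ((5 - 12)/4 + (-15 + 225 - 225)) + 4 = ((1/4)*(-7) - 15) + 4 = (-7/4 - 15) + 4 = -67/4 + 4 = -51/4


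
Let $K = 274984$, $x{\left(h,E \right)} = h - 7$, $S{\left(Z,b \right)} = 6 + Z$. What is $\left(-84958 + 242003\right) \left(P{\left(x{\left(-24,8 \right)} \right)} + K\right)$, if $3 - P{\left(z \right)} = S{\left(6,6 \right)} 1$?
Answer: $43183448875$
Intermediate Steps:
$x{\left(h,E \right)} = -7 + h$
$P{\left(z \right)} = -9$ ($P{\left(z \right)} = 3 - \left(6 + 6\right) 1 = 3 - 12 \cdot 1 = 3 - 12 = -9$)
$\left(-84958 + 242003\right) \left(P{\left(x{\left(-24,8 \right)} \right)} + K\right) = \left(-84958 + 242003\right) \left(-9 + 274984\right) = 157045 \cdot 274975 = 43183448875$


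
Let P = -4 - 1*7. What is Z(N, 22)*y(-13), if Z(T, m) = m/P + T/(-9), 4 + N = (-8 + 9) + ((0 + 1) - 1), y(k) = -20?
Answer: 100/3 ≈ 33.333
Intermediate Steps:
P = -11 (P = -4 - 7 = -11)
N = -3 (N = -4 + ((-8 + 9) + ((0 + 1) - 1)) = -4 + (1 + (1 - 1)) = -4 + (1 + 0) = -4 + 1 = -3)
Z(T, m) = -T/9 - m/11 (Z(T, m) = m/(-11) + T/(-9) = m*(-1/11) + T*(-⅑) = -m/11 - T/9 = -T/9 - m/11)
Z(N, 22)*y(-13) = (-⅑*(-3) - 1/11*22)*(-20) = (⅓ - 2)*(-20) = -5/3*(-20) = 100/3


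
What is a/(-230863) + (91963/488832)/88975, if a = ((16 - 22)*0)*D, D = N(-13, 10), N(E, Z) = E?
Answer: 91963/43493827200 ≈ 2.1144e-6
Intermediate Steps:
D = -13
a = 0 (a = ((16 - 22)*0)*(-13) = -6*0*(-13) = 0*(-13) = 0)
a/(-230863) + (91963/488832)/88975 = 0/(-230863) + (91963/488832)/88975 = 0*(-1/230863) + (91963*(1/488832))*(1/88975) = 0 + (91963/488832)*(1/88975) = 0 + 91963/43493827200 = 91963/43493827200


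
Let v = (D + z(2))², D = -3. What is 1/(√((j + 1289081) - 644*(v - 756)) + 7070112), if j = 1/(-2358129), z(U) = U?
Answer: 4168059035112/29468643154256579587 - √2468011192030497453/58937286308513159174 ≈ 1.4141e-7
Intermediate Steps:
j = -1/2358129 ≈ -4.2407e-7
v = 1 (v = (-3 + 2)² = (-1)² = 1)
1/(√((j + 1289081) - 644*(v - 756)) + 7070112) = 1/(√((-1/2358129 + 1289081) - 644*(1 - 756)) + 7070112) = 1/(√(3039819289448/2358129 - 644*(-755)) + 7070112) = 1/(√(3039819289448/2358129 + 486220) + 7070112) = 1/(√(4186388771828/2358129) + 7070112) = 1/(2*√2468011192030497453/2358129 + 7070112) = 1/(7070112 + 2*√2468011192030497453/2358129)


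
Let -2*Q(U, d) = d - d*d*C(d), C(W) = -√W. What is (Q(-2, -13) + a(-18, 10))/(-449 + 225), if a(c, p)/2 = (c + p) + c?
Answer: 13/64 + 169*I*√13/448 ≈ 0.20313 + 1.3601*I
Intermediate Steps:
a(c, p) = 2*p + 4*c (a(c, p) = 2*((c + p) + c) = 2*(p + 2*c) = 2*p + 4*c)
Q(U, d) = -d/2 - d^(5/2)/2 (Q(U, d) = -(d - d*d*(-√d))/2 = -(d - d²*(-√d))/2 = -(d - (-1)*d^(5/2))/2 = -(d + d^(5/2))/2 = -d/2 - d^(5/2)/2)
(Q(-2, -13) + a(-18, 10))/(-449 + 225) = ((-½*(-13) - 169*I*√13/2) + (2*10 + 4*(-18)))/(-449 + 225) = ((13/2 - 169*I*√13/2) + (20 - 72))/(-224) = ((13/2 - 169*I*√13/2) - 52)*(-1/224) = (-91/2 - 169*I*√13/2)*(-1/224) = 13/64 + 169*I*√13/448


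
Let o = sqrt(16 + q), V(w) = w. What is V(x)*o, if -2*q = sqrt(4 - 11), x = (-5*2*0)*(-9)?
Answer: 0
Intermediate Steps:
x = 0 (x = -10*0*(-9) = 0*(-9) = 0)
q = -I*sqrt(7)/2 (q = -sqrt(4 - 11)/2 = -I*sqrt(7)/2 ≈ -1.3229*I)
o = sqrt(16 - I*sqrt(7)/2) ≈ 4.0034 - 0.16522*I
V(x)*o = 0*(sqrt(64 - 2*I*sqrt(7))/2) = 0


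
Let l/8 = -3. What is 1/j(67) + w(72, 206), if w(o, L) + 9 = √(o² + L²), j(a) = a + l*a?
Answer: -13870/1541 + 2*√11905 ≈ 209.22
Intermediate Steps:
l = -24 (l = 8*(-3) = -24)
j(a) = -23*a (j(a) = a - 24*a = -23*a)
w(o, L) = -9 + √(L² + o²) (w(o, L) = -9 + √(o² + L²) = -9 + √(L² + o²))
1/j(67) + w(72, 206) = 1/(-23*67) + (-9 + √(206² + 72²)) = 1/(-1541) + (-9 + √(42436 + 5184)) = -1/1541 + (-9 + √47620) = -1/1541 + (-9 + 2*√11905) = -13870/1541 + 2*√11905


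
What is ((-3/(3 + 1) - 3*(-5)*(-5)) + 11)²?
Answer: 67081/16 ≈ 4192.6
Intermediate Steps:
((-3/(3 + 1) - 3*(-5)*(-5)) + 11)² = ((-3/4 + 15*(-5)) + 11)² = ((-3*¼ - 75) + 11)² = ((-¾ - 75) + 11)² = (-303/4 + 11)² = (-259/4)² = 67081/16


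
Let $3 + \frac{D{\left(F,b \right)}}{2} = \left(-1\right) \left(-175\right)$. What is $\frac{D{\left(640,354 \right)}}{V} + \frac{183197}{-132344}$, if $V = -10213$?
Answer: $- \frac{1916517297}{1351629272} \approx -1.4179$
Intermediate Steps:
$D{\left(F,b \right)} = 344$ ($D{\left(F,b \right)} = -6 + 2 \left(\left(-1\right) \left(-175\right)\right) = -6 + 2 \cdot 175 = -6 + 350 = 344$)
$\frac{D{\left(640,354 \right)}}{V} + \frac{183197}{-132344} = \frac{344}{-10213} + \frac{183197}{-132344} = 344 \left(- \frac{1}{10213}\right) + 183197 \left(- \frac{1}{132344}\right) = - \frac{344}{10213} - \frac{183197}{132344} = - \frac{1916517297}{1351629272}$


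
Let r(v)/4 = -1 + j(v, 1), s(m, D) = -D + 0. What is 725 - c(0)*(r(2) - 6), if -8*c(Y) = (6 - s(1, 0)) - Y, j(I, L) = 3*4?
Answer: 1507/2 ≈ 753.50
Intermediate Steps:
s(m, D) = -D
j(I, L) = 12
r(v) = 44 (r(v) = 4*(-1 + 12) = 4*11 = 44)
c(Y) = -3/4 + Y/8 (c(Y) = -((6 - (-1)*0) - Y)/8 = -((6 - 1*0) - Y)/8 = -((6 + 0) - Y)/8 = -(6 - Y)/8 = -3/4 + Y/8)
725 - c(0)*(r(2) - 6) = 725 - (-3/4 + (1/8)*0)*(44 - 6) = 725 - (-3/4 + 0)*38 = 725 - (-3)*38/4 = 725 - 1*(-57/2) = 725 + 57/2 = 1507/2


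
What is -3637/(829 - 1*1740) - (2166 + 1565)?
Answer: -3395304/911 ≈ -3727.0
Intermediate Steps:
-3637/(829 - 1*1740) - (2166 + 1565) = -3637/(829 - 1740) - 1*3731 = -3637/(-911) - 3731 = -3637*(-1/911) - 3731 = 3637/911 - 3731 = -3395304/911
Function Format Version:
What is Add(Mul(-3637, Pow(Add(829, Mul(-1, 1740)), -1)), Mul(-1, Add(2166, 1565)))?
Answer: Rational(-3395304, 911) ≈ -3727.0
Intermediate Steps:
Add(Mul(-3637, Pow(Add(829, Mul(-1, 1740)), -1)), Mul(-1, Add(2166, 1565))) = Add(Mul(-3637, Pow(Add(829, -1740), -1)), Mul(-1, 3731)) = Add(Mul(-3637, Pow(-911, -1)), -3731) = Add(Mul(-3637, Rational(-1, 911)), -3731) = Add(Rational(3637, 911), -3731) = Rational(-3395304, 911)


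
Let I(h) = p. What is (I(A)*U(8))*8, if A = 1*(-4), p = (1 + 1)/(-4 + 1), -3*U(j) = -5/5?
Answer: -16/9 ≈ -1.7778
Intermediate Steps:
U(j) = 1/3 (U(j) = -(-5)/(3*5) = -1/3*(-1) = 1/3)
p = -2/3 (p = 2/(-3) = 2*(-1/3) = -2/3 ≈ -0.66667)
A = -4
I(h) = -2/3
(I(A)*U(8))*8 = -2/3*1/3*8 = -2/9*8 = -16/9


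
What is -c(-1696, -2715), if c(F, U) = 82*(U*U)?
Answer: -604440450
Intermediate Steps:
c(F, U) = 82*U²
-c(-1696, -2715) = -82*(-2715)² = -82*7371225 = -1*604440450 = -604440450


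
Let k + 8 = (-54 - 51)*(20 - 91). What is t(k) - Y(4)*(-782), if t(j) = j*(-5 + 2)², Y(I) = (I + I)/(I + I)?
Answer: 67805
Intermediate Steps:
k = 7447 (k = -8 + (-54 - 51)*(20 - 91) = -8 - 105*(-71) = -8 + 7455 = 7447)
Y(I) = 1 (Y(I) = (2*I)/((2*I)) = (2*I)*(1/(2*I)) = 1)
t(j) = 9*j (t(j) = j*(-3)² = j*9 = 9*j)
t(k) - Y(4)*(-782) = 9*7447 - (-782) = 67023 - 1*(-782) = 67023 + 782 = 67805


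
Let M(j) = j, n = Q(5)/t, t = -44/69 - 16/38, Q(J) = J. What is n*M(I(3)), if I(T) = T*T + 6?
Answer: -98325/1388 ≈ -70.839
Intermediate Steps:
I(T) = 6 + T² (I(T) = T² + 6 = 6 + T²)
t = -1388/1311 (t = -44*1/69 - 16*1/38 = -44/69 - 8/19 = -1388/1311 ≈ -1.0587)
n = -6555/1388 (n = 5/(-1388/1311) = 5*(-1311/1388) = -6555/1388 ≈ -4.7226)
n*M(I(3)) = -6555*(6 + 3²)/1388 = -6555*(6 + 9)/1388 = -6555/1388*15 = -98325/1388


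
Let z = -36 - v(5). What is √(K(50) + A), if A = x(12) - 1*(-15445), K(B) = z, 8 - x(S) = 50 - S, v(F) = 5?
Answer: √15374 ≈ 123.99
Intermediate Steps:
z = -41 (z = -36 - 1*5 = -36 - 5 = -41)
x(S) = -42 + S (x(S) = 8 - (50 - S) = 8 + (-50 + S) = -42 + S)
K(B) = -41
A = 15415 (A = (-42 + 12) - 1*(-15445) = -30 + 15445 = 15415)
√(K(50) + A) = √(-41 + 15415) = √15374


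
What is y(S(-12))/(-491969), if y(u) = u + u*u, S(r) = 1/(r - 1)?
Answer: 12/83142761 ≈ 1.4433e-7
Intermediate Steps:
S(r) = 1/(-1 + r)
y(u) = u + u²
y(S(-12))/(-491969) = ((1 + 1/(-1 - 12))/(-1 - 12))/(-491969) = ((1 + 1/(-13))/(-13))*(-1/491969) = -(1 - 1/13)/13*(-1/491969) = -1/13*12/13*(-1/491969) = -12/169*(-1/491969) = 12/83142761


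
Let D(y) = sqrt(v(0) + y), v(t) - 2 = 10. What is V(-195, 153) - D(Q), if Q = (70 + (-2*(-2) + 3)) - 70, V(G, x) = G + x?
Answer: -42 - sqrt(19) ≈ -46.359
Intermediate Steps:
v(t) = 12 (v(t) = 2 + 10 = 12)
Q = 7 (Q = (70 + (4 + 3)) - 70 = (70 + 7) - 70 = 77 - 70 = 7)
D(y) = sqrt(12 + y)
V(-195, 153) - D(Q) = (-195 + 153) - sqrt(12 + 7) = -42 - sqrt(19)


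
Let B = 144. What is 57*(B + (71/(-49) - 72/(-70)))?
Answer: 2005089/245 ≈ 8184.0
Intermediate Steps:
57*(B + (71/(-49) - 72/(-70))) = 57*(144 + (71/(-49) - 72/(-70))) = 57*(144 + (71*(-1/49) - 72*(-1/70))) = 57*(144 + (-71/49 + 36/35)) = 57*(144 - 103/245) = 57*(35177/245) = 2005089/245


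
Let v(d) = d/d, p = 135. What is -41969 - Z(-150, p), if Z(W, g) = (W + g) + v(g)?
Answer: -41955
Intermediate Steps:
v(d) = 1
Z(W, g) = 1 + W + g (Z(W, g) = (W + g) + 1 = 1 + W + g)
-41969 - Z(-150, p) = -41969 - (1 - 150 + 135) = -41969 - 1*(-14) = -41969 + 14 = -41955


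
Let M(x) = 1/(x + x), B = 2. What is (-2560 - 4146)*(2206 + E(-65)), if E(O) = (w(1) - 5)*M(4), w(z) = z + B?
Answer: -29583519/2 ≈ -1.4792e+7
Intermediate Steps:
M(x) = 1/(2*x)
w(z) = 2 + z (w(z) = z + 2 = 2 + z)
E(O) = -1/4 (E(O) = ((2 + 1) - 5)*((1/2)/4) = (3 - 5)*((1/2)*(1/4)) = -2*1/8 = -1/4)
(-2560 - 4146)*(2206 + E(-65)) = (-2560 - 4146)*(2206 - 1/4) = -6706*8823/4 = -29583519/2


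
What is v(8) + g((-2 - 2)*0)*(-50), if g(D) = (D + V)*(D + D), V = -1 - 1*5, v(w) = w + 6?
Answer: 14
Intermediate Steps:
v(w) = 6 + w
V = -6 (V = -1 - 5 = -6)
g(D) = 2*D*(-6 + D) (g(D) = (D - 6)*(D + D) = (-6 + D)*(2*D) = 2*D*(-6 + D))
v(8) + g((-2 - 2)*0)*(-50) = (6 + 8) + (2*((-2 - 2)*0)*(-6 + (-2 - 2)*0))*(-50) = 14 + (2*(-4*0)*(-6 - 4*0))*(-50) = 14 + (2*0*(-6 + 0))*(-50) = 14 + (2*0*(-6))*(-50) = 14 + 0*(-50) = 14 + 0 = 14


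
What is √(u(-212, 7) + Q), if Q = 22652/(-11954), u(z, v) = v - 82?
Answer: I*√2747035177/5977 ≈ 8.769*I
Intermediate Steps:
u(z, v) = -82 + v
Q = -11326/5977 (Q = 22652*(-1/11954) = -11326/5977 ≈ -1.8949)
√(u(-212, 7) + Q) = √((-82 + 7) - 11326/5977) = √(-75 - 11326/5977) = √(-459601/5977) = I*√2747035177/5977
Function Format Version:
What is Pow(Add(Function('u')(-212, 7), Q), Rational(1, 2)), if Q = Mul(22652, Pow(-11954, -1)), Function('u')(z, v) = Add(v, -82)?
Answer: Mul(Rational(1, 5977), I, Pow(2747035177, Rational(1, 2))) ≈ Mul(8.7690, I)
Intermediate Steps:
Function('u')(z, v) = Add(-82, v)
Q = Rational(-11326, 5977) (Q = Mul(22652, Rational(-1, 11954)) = Rational(-11326, 5977) ≈ -1.8949)
Pow(Add(Function('u')(-212, 7), Q), Rational(1, 2)) = Pow(Add(Add(-82, 7), Rational(-11326, 5977)), Rational(1, 2)) = Pow(Add(-75, Rational(-11326, 5977)), Rational(1, 2)) = Pow(Rational(-459601, 5977), Rational(1, 2)) = Mul(Rational(1, 5977), I, Pow(2747035177, Rational(1, 2)))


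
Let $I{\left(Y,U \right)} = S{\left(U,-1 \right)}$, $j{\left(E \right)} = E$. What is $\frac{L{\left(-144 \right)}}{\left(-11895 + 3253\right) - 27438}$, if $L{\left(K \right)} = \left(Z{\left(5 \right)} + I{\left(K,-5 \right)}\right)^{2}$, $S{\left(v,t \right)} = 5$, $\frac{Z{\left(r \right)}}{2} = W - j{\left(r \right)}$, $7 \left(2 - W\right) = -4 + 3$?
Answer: $- \frac{5}{353584} \approx -1.4141 \cdot 10^{-5}$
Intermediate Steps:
$W = \frac{15}{7}$ ($W = 2 - \frac{-4 + 3}{7} = 2 - - \frac{1}{7} = 2 + \frac{1}{7} = \frac{15}{7} \approx 2.1429$)
$Z{\left(r \right)} = \frac{30}{7} - 2 r$ ($Z{\left(r \right)} = 2 \left(\frac{15}{7} - r\right) = \frac{30}{7} - 2 r$)
$I{\left(Y,U \right)} = 5$
$L{\left(K \right)} = \frac{25}{49}$ ($L{\left(K \right)} = \left(\left(\frac{30}{7} - 10\right) + 5\right)^{2} = \left(- \frac{40}{7} + 5\right)^{2} = \left(- \frac{5}{7}\right)^{2} = \frac{25}{49}$)
$\frac{L{\left(-144 \right)}}{\left(-11895 + 3253\right) - 27438} = \frac{25}{49 \left(\left(-11895 + 3253\right) - 27438\right)} = \frac{25}{49 \left(-8642 - 27438\right)} = \frac{25}{49 \left(-36080\right)} = \frac{25}{49} \left(- \frac{1}{36080}\right) = - \frac{5}{353584}$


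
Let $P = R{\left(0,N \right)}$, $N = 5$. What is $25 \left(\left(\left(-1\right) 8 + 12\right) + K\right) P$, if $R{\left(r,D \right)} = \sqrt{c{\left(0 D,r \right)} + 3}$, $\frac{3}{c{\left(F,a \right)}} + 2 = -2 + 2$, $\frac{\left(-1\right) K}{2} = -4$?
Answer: $150 \sqrt{6} \approx 367.42$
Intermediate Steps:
$K = 8$ ($K = \left(-2\right) \left(-4\right) = 8$)
$c{\left(F,a \right)} = - \frac{3}{2}$ ($c{\left(F,a \right)} = \frac{3}{-2 + \left(-2 + 2\right)} = \frac{3}{-2 + 0} = \frac{3}{-2} = 3 \left(- \frac{1}{2}\right) = - \frac{3}{2}$)
$R{\left(r,D \right)} = \frac{\sqrt{6}}{2}$ ($R{\left(r,D \right)} = \sqrt{- \frac{3}{2} + 3} = \sqrt{\frac{3}{2}} = \frac{\sqrt{6}}{2}$)
$P = \frac{\sqrt{6}}{2} \approx 1.2247$
$25 \left(\left(\left(-1\right) 8 + 12\right) + K\right) P = 25 \left(\left(\left(-1\right) 8 + 12\right) + 8\right) \frac{\sqrt{6}}{2} = 25 \left(\left(-8 + 12\right) + 8\right) \frac{\sqrt{6}}{2} = 25 \left(4 + 8\right) \frac{\sqrt{6}}{2} = 25 \cdot 12 \frac{\sqrt{6}}{2} = 300 \frac{\sqrt{6}}{2} = 150 \sqrt{6}$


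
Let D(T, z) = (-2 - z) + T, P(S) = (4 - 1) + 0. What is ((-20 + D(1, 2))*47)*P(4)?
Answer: -3243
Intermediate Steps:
P(S) = 3 (P(S) = 3 + 0 = 3)
D(T, z) = -2 + T - z
((-20 + D(1, 2))*47)*P(4) = ((-20 + (-2 + 1 - 1*2))*47)*3 = ((-20 + (-2 + 1 - 2))*47)*3 = ((-20 - 3)*47)*3 = -23*47*3 = -1081*3 = -3243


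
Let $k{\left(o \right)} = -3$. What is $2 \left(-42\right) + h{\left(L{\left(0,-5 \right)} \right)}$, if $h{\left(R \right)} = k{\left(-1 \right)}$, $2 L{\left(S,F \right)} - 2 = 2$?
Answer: $-87$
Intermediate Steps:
$L{\left(S,F \right)} = 2$ ($L{\left(S,F \right)} = 1 + \frac{1}{2} \cdot 2 = 1 + 1 = 2$)
$h{\left(R \right)} = -3$
$2 \left(-42\right) + h{\left(L{\left(0,-5 \right)} \right)} = 2 \left(-42\right) - 3 = -84 - 3 = -87$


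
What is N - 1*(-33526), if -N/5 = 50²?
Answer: 21026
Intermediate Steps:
N = -12500 (N = -5*50² = -5*2500 = -12500)
N - 1*(-33526) = -12500 - 1*(-33526) = -12500 + 33526 = 21026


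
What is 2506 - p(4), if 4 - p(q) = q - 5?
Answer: 2501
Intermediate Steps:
p(q) = 9 - q (p(q) = 4 - (q - 5) = 4 - (-5 + q) = 4 + (5 - q) = 9 - q)
2506 - p(4) = 2506 - (9 - 1*4) = 2506 - (9 - 4) = 2506 - 1*5 = 2506 - 5 = 2501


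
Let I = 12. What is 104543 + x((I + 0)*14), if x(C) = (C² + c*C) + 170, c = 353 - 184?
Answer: 161329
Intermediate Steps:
c = 169
x(C) = 170 + C² + 169*C (x(C) = (C² + 169*C) + 170 = 170 + C² + 169*C)
104543 + x((I + 0)*14) = 104543 + (170 + ((12 + 0)*14)² + 169*((12 + 0)*14)) = 104543 + (170 + (12*14)² + 169*(12*14)) = 104543 + (170 + 168² + 169*168) = 104543 + (170 + 28224 + 28392) = 104543 + 56786 = 161329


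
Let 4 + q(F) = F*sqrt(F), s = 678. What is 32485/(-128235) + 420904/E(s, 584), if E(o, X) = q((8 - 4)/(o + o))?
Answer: -1682208241285792879/15986583057441 - 142686456*sqrt(339)/623331503 ≈ -1.0523e+5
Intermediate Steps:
q(F) = -4 + F**(3/2) (q(F) = -4 + F*sqrt(F) = -4 + F**(3/2))
E(o, X) = -4 + 2*sqrt(2)*(1/o)**(3/2) (E(o, X) = -4 + ((8 - 4)/(o + o))**(3/2) = -4 + (4/((2*o)))**(3/2) = -4 + (4*(1/(2*o)))**(3/2) = -4 + (2/o)**(3/2) = -4 + 2*sqrt(2)*(1/o)**(3/2))
32485/(-128235) + 420904/E(s, 584) = 32485/(-128235) + 420904/(-4 + 2*sqrt(2)*(1/678)**(3/2)) = 32485*(-1/128235) + 420904/(-4 + 2*sqrt(2)*(1/678)**(3/2)) = -6497/25647 + 420904/(-4 + 2*sqrt(2)*(sqrt(678)/459684)) = -6497/25647 + 420904/(-4 + sqrt(339)/114921)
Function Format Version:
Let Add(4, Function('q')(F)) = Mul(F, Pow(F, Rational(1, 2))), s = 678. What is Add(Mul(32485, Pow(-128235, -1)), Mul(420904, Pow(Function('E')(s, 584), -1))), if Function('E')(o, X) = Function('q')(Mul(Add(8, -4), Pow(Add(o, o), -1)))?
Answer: Add(Rational(-1682208241285792879, 15986583057441), Mul(Rational(-142686456, 623331503), Pow(339, Rational(1, 2)))) ≈ -1.0523e+5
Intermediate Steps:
Function('q')(F) = Add(-4, Pow(F, Rational(3, 2))) (Function('q')(F) = Add(-4, Mul(F, Pow(F, Rational(1, 2)))) = Add(-4, Pow(F, Rational(3, 2))))
Function('E')(o, X) = Add(-4, Mul(2, Pow(2, Rational(1, 2)), Pow(Pow(o, -1), Rational(3, 2)))) (Function('E')(o, X) = Add(-4, Pow(Mul(Add(8, -4), Pow(Add(o, o), -1)), Rational(3, 2))) = Add(-4, Pow(Mul(4, Pow(Mul(2, o), -1)), Rational(3, 2))) = Add(-4, Pow(Mul(4, Mul(Rational(1, 2), Pow(o, -1))), Rational(3, 2))) = Add(-4, Pow(Mul(2, Pow(o, -1)), Rational(3, 2))) = Add(-4, Mul(2, Pow(2, Rational(1, 2)), Pow(Pow(o, -1), Rational(3, 2)))))
Add(Mul(32485, Pow(-128235, -1)), Mul(420904, Pow(Function('E')(s, 584), -1))) = Add(Mul(32485, Pow(-128235, -1)), Mul(420904, Pow(Add(-4, Mul(2, Pow(2, Rational(1, 2)), Pow(Pow(678, -1), Rational(3, 2)))), -1))) = Add(Mul(32485, Rational(-1, 128235)), Mul(420904, Pow(Add(-4, Mul(2, Pow(2, Rational(1, 2)), Pow(Rational(1, 678), Rational(3, 2)))), -1))) = Add(Rational(-6497, 25647), Mul(420904, Pow(Add(-4, Mul(2, Pow(2, Rational(1, 2)), Mul(Rational(1, 459684), Pow(678, Rational(1, 2))))), -1))) = Add(Rational(-6497, 25647), Mul(420904, Pow(Add(-4, Mul(Rational(1, 114921), Pow(339, Rational(1, 2)))), -1)))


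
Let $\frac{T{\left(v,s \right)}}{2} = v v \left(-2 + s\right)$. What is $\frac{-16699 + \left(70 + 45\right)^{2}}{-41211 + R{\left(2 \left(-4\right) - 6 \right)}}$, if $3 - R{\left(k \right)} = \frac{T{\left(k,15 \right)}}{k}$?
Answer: $\frac{1737}{20422} \approx 0.085055$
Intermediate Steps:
$T{\left(v,s \right)} = 2 v^{2} \left(-2 + s\right)$ ($T{\left(v,s \right)} = 2 v v \left(-2 + s\right) = 2 v^{2} \left(-2 + s\right)$)
$R{\left(k \right)} = 3 - 26 k$ ($R{\left(k \right)} = 3 - \frac{2 k^{2} \left(-2 + 15\right)}{k} = 3 - \frac{2 k^{2} \cdot 13}{k} = 3 - \frac{26 k^{2}}{k} = 3 - 26 k$)
$\frac{-16699 + \left(70 + 45\right)^{2}}{-41211 + R{\left(2 \left(-4\right) - 6 \right)}} = \frac{-16699 + \left(70 + 45\right)^{2}}{-41211 - \left(-3 + 26 \left(2 \left(-4\right) - 6\right)\right)} = \frac{-16699 + 115^{2}}{-41211 - \left(-3 + 26 \left(-8 - 6\right)\right)} = \frac{-16699 + 13225}{-41211 + \left(3 - -364\right)} = - \frac{3474}{-41211 + \left(3 + 364\right)} = - \frac{3474}{-41211 + 367} = - \frac{3474}{-40844} = \left(-3474\right) \left(- \frac{1}{40844}\right) = \frac{1737}{20422}$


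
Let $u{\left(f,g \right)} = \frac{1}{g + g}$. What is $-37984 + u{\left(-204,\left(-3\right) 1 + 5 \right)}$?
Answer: $- \frac{151935}{4} \approx -37984.0$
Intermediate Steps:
$u{\left(f,g \right)} = \frac{1}{2 g}$
$-37984 + u{\left(-204,\left(-3\right) 1 + 5 \right)} = -37984 + \frac{1}{2 \left(\left(-3\right) 1 + 5\right)} = -37984 + \frac{1}{2 \left(-3 + 5\right)} = -37984 + \frac{1}{2 \cdot 2} = -37984 + \frac{1}{2} \cdot \frac{1}{2} = -37984 + \frac{1}{4} = - \frac{151935}{4}$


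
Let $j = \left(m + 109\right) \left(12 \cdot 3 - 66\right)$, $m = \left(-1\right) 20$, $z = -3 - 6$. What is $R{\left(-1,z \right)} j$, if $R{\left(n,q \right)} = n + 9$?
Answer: $-21360$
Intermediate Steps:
$z = -9$ ($z = -3 - 6 = -9$)
$m = -20$
$R{\left(n,q \right)} = 9 + n$
$j = -2670$ ($j = \left(-20 + 109\right) \left(12 \cdot 3 - 66\right) = 89 \left(36 - 66\right) = 89 \left(-30\right) = -2670$)
$R{\left(-1,z \right)} j = \left(9 - 1\right) \left(-2670\right) = 8 \left(-2670\right) = -21360$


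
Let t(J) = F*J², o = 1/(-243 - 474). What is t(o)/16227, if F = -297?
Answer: -11/308967489 ≈ -3.5602e-8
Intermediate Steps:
o = -1/717 (o = 1/(-717) = -1/717 ≈ -0.0013947)
t(J) = -297*J²
t(o)/16227 = -297*(-1/717)²/16227 = -297*1/514089*(1/16227) = -33/57121*1/16227 = -11/308967489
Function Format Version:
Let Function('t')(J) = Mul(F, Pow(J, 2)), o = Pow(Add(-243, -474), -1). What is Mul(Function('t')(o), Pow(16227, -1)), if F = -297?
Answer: Rational(-11, 308967489) ≈ -3.5602e-8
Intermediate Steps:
o = Rational(-1, 717) (o = Pow(-717, -1) = Rational(-1, 717) ≈ -0.0013947)
Function('t')(J) = Mul(-297, Pow(J, 2))
Mul(Function('t')(o), Pow(16227, -1)) = Mul(Mul(-297, Pow(Rational(-1, 717), 2)), Pow(16227, -1)) = Mul(Mul(-297, Rational(1, 514089)), Rational(1, 16227)) = Mul(Rational(-33, 57121), Rational(1, 16227)) = Rational(-11, 308967489)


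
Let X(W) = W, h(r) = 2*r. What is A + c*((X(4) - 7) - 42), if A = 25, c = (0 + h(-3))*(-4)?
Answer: -1055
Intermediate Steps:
c = 24 (c = (0 + 2*(-3))*(-4) = (0 - 6)*(-4) = -6*(-4) = 24)
A + c*((X(4) - 7) - 42) = 25 + 24*((4 - 7) - 42) = 25 + 24*(-3 - 42) = 25 + 24*(-45) = 25 - 1080 = -1055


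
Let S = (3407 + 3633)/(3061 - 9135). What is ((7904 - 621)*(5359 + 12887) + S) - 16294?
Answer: 403524133468/3037 ≈ 1.3287e+8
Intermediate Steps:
S = -3520/3037 (S = 7040/(-6074) = 7040*(-1/6074) = -3520/3037 ≈ -1.1590)
((7904 - 621)*(5359 + 12887) + S) - 16294 = ((7904 - 621)*(5359 + 12887) - 3520/3037) - 16294 = (7283*18246 - 3520/3037) - 16294 = (132885618 - 3520/3037) - 16294 = 403573618346/3037 - 16294 = 403524133468/3037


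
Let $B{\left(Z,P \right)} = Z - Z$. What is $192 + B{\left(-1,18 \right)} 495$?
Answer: $192$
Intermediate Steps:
$B{\left(Z,P \right)} = 0$
$192 + B{\left(-1,18 \right)} 495 = 192 + 0 \cdot 495 = 192 + 0 = 192$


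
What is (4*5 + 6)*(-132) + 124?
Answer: -3308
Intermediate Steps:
(4*5 + 6)*(-132) + 124 = (20 + 6)*(-132) + 124 = 26*(-132) + 124 = -3432 + 124 = -3308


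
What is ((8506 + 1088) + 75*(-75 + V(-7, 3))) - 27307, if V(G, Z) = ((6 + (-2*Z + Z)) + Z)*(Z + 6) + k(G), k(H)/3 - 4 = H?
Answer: -19963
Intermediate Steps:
k(H) = 12 + 3*H
V(G, Z) = 48 + 3*G + 6*Z (V(G, Z) = ((6 + (-2*Z + Z)) + Z)*(Z + 6) + (12 + 3*G) = ((6 - Z) + Z)*(6 + Z) + (12 + 3*G) = 6*(6 + Z) + (12 + 3*G) = (36 + 6*Z) + (12 + 3*G) = 48 + 3*G + 6*Z)
((8506 + 1088) + 75*(-75 + V(-7, 3))) - 27307 = ((8506 + 1088) + 75*(-75 + (48 + 3*(-7) + 6*3))) - 27307 = (9594 + 75*(-75 + (48 - 21 + 18))) - 27307 = (9594 + 75*(-75 + 45)) - 27307 = (9594 + 75*(-30)) - 27307 = (9594 - 2250) - 27307 = 7344 - 27307 = -19963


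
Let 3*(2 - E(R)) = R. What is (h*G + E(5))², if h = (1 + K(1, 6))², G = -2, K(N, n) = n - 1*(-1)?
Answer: 146689/9 ≈ 16299.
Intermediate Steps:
E(R) = 2 - R/3
K(N, n) = 1 + n (K(N, n) = n + 1 = 1 + n)
h = 64 (h = (1 + (1 + 6))² = (1 + 7)² = 8² = 64)
(h*G + E(5))² = (64*(-2) + (2 - ⅓*5))² = (-128 + (2 - 5/3))² = (-128 + ⅓)² = (-383/3)² = 146689/9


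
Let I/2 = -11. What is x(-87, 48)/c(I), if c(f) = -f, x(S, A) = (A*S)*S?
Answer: 181656/11 ≈ 16514.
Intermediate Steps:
I = -22 (I = 2*(-11) = -22)
x(S, A) = A*S²
x(-87, 48)/c(I) = (48*(-87)²)/((-1*(-22))) = (48*7569)/22 = 363312*(1/22) = 181656/11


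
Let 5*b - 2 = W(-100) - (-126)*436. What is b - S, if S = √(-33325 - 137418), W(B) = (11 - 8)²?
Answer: 54947/5 - I*√170743 ≈ 10989.0 - 413.21*I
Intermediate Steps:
W(B) = 9 (W(B) = 3² = 9)
b = 54947/5 (b = ⅖ + (9 - (-126)*436)/5 = ⅖ + (9 - 1*(-54936))/5 = ⅖ + (9 + 54936)/5 = ⅖ + (⅕)*54945 = ⅖ + 10989 = 54947/5 ≈ 10989.)
S = I*√170743 (S = √(-170743) = I*√170743 ≈ 413.21*I)
b - S = 54947/5 - I*√170743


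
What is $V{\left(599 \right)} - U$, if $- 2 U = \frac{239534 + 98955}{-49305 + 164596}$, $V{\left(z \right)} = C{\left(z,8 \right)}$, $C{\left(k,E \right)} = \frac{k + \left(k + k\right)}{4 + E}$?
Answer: $\frac{69736287}{461164} \approx 151.22$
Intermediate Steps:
$C{\left(k,E \right)} = \frac{3 k}{4 + E}$ ($C{\left(k,E \right)} = \frac{k + 2 k}{4 + E} = \frac{3 k}{4 + E}$)
$V{\left(z \right)} = \frac{z}{4}$ ($V{\left(z \right)} = \frac{3 z}{4 + 8} = \frac{3 z}{12} = 3 z \frac{1}{12} = \frac{z}{4}$)
$U = - \frac{338489}{230582}$ ($U = - \frac{\left(239534 + 98955\right) \frac{1}{-49305 + 164596}}{2} = - \frac{338489 \cdot \frac{1}{115291}}{2} = \left(- \frac{1}{2}\right) \frac{338489}{115291} = - \frac{338489}{230582} \approx -1.468$)
$V{\left(599 \right)} - U = \frac{1}{4} \cdot 599 - - \frac{338489}{230582} = \frac{599}{4} + \frac{338489}{230582} = \frac{69736287}{461164}$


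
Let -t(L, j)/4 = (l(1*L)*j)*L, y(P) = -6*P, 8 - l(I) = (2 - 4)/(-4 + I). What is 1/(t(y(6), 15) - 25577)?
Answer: -1/8405 ≈ -0.00011898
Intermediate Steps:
l(I) = 8 + 2/(-4 + I) (l(I) = 8 - (2 - 4)/(-4 + I) = 8 - (-2)/(-4 + I) = 8 + 2/(-4 + I))
t(L, j) = -8*L*j*(-15 + 4*L)/(-4 + L) (t(L, j) = -4*(2*(-15 + 4*(1*L))/(-4 + 1*L))*j*L = -4*(2*(-15 + 4*L)/(-4 + L))*j*L = -4*2*j*(-15 + 4*L)/(-4 + L)*L = -8*L*j*(-15 + 4*L)/(-4 + L))
1/(t(y(6), 15) - 25577) = 1/(8*(-6*6)*15*(15 - (-24)*6)/(-4 - 6*6) - 25577) = 1/(8*(-36)*15*(15 - 4*(-36))/(-4 - 36) - 25577) = 1/(8*(-36)*15*(15 + 144)/(-40) - 25577) = 1/(8*(-36)*15*(-1/40)*159 - 25577) = 1/(17172 - 25577) = 1/(-8405) = -1/8405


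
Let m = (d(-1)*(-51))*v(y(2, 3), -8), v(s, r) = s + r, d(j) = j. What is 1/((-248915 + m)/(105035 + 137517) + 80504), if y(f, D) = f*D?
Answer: 242552/19526157191 ≈ 1.2422e-5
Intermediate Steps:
y(f, D) = D*f
v(s, r) = r + s
m = -102 (m = (-1*(-51))*(-8 + 3*2) = 51*(-8 + 6) = 51*(-2) = -102)
1/((-248915 + m)/(105035 + 137517) + 80504) = 1/((-248915 - 102)/(105035 + 137517) + 80504) = 1/(-249017/242552 + 80504) = 1/(19526157191/242552) = 242552/19526157191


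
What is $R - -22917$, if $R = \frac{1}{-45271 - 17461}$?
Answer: $\frac{1437629243}{62732} \approx 22917.0$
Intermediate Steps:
$R = - \frac{1}{62732}$ ($R = \frac{1}{-62732} = - \frac{1}{62732} \approx -1.5941 \cdot 10^{-5}$)
$R - -22917 = - \frac{1}{62732} - -22917 = - \frac{1}{62732} + 22917 = \frac{1437629243}{62732}$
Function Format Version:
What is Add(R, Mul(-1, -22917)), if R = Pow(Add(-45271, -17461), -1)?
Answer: Rational(1437629243, 62732) ≈ 22917.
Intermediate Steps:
R = Rational(-1, 62732) (R = Pow(-62732, -1) = Rational(-1, 62732) ≈ -1.5941e-5)
Add(R, Mul(-1, -22917)) = Add(Rational(-1, 62732), Mul(-1, -22917)) = Add(Rational(-1, 62732), 22917) = Rational(1437629243, 62732)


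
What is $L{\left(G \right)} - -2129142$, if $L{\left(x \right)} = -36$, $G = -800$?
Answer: $2129106$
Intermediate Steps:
$L{\left(G \right)} - -2129142 = -36 - -2129142 = -36 + 2129142 = 2129106$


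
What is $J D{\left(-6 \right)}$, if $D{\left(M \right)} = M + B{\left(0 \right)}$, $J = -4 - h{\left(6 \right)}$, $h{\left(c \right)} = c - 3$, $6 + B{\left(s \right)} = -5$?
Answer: $119$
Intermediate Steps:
$B{\left(s \right)} = -11$ ($B{\left(s \right)} = -6 - 5 = -11$)
$h{\left(c \right)} = -3 + c$
$J = -7$ ($J = -4 - \left(-3 + 6\right) = -4 - 3 = -7$)
$D{\left(M \right)} = -11 + M$ ($D{\left(M \right)} = M - 11 = -11 + M$)
$J D{\left(-6 \right)} = - 7 \left(-11 - 6\right) = \left(-7\right) \left(-17\right) = 119$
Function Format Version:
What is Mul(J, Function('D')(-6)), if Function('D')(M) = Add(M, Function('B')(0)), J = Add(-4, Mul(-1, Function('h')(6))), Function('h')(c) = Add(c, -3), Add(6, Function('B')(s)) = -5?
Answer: 119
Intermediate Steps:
Function('B')(s) = -11 (Function('B')(s) = Add(-6, -5) = -11)
Function('h')(c) = Add(-3, c)
J = -7 (J = Add(-4, Mul(-1, Add(-3, 6))) = Add(-4, Mul(-1, 3)) = Add(-4, -3) = -7)
Function('D')(M) = Add(-11, M) (Function('D')(M) = Add(M, -11) = Add(-11, M))
Mul(J, Function('D')(-6)) = Mul(-7, Add(-11, -6)) = Mul(-7, -17) = 119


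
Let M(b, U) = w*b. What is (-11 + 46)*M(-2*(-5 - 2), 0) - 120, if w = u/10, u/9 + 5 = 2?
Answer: -1443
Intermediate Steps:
u = -27 (u = -45 + 9*2 = -45 + 18 = -27)
w = -27/10 ≈ -2.7000
M(b, U) = -27*b/10
(-11 + 46)*M(-2*(-5 - 2), 0) - 120 = (-11 + 46)*(-(-27)*(-5 - 2)/5) - 120 = 35*(-(-27)*(-7)/5) - 120 = 35*(-27/10*14) - 120 = 35*(-189/5) - 120 = -1323 - 120 = -1443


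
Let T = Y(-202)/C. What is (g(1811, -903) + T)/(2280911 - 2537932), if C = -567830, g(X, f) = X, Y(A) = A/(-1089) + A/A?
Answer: -1119862400279/158933271294270 ≈ -0.0070461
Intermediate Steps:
Y(A) = 1 - A/1089 (Y(A) = A*(-1/1089) + 1 = -A/1089 + 1 = 1 - A/1089)
T = -1291/618366870 (T = (1 - 1/1089*(-202))/(-567830) = (1 + 202/1089)*(-1/567830) = (1291/1089)*(-1/567830) = -1291/618366870 ≈ -2.0878e-6)
(g(1811, -903) + T)/(2280911 - 2537932) = (1811 - 1291/618366870)/(2280911 - 2537932) = (1119862400279/618366870)/(-257021) = (1119862400279/618366870)*(-1/257021) = -1119862400279/158933271294270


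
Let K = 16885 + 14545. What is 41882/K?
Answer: 20941/15715 ≈ 1.3325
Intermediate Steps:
K = 31430
41882/K = 41882/31430 = 41882*(1/31430) = 20941/15715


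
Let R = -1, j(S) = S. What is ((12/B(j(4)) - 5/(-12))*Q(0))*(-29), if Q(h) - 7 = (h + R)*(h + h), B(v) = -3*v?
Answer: 1421/12 ≈ 118.42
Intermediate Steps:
Q(h) = 7 + 2*h*(-1 + h) (Q(h) = 7 + (h - 1)*(h + h) = 7 + (-1 + h)*(2*h) = 7 + 2*h*(-1 + h))
((12/B(j(4)) - 5/(-12))*Q(0))*(-29) = ((12/((-3*4)) - 5/(-12))*(7 - 2*0 + 2*0²))*(-29) = ((12/(-12) - 5*(-1/12))*(7 + 0 + 2*0))*(-29) = ((12*(-1/12) + 5/12)*(7 + 0 + 0))*(-29) = ((-1 + 5/12)*7)*(-29) = -7/12*7*(-29) = -49/12*(-29) = 1421/12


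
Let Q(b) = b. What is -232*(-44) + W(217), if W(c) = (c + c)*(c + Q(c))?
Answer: 198564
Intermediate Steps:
W(c) = 4*c² (W(c) = (c + c)*(c + c) = (2*c)*(2*c) = 4*c²)
-232*(-44) + W(217) = -232*(-44) + 4*217² = 10208 + 4*47089 = 10208 + 188356 = 198564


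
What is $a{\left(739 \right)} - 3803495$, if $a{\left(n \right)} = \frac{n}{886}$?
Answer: $- \frac{3369895831}{886} \approx -3.8035 \cdot 10^{6}$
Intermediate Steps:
$a{\left(n \right)} = \frac{n}{886}$ ($a{\left(n \right)} = n \frac{1}{886} = \frac{n}{886}$)
$a{\left(739 \right)} - 3803495 = \frac{1}{886} \cdot 739 - 3803495 = \frac{739}{886} - 3803495 = - \frac{3369895831}{886}$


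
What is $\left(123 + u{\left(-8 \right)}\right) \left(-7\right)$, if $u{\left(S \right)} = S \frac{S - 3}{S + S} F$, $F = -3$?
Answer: $- \frac{1953}{2} \approx -976.5$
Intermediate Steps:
$u{\left(S \right)} = \frac{9}{2} - \frac{3 S}{2}$ ($u{\left(S \right)} = S \frac{S - 3}{S + S} \left(-3\right) = S \frac{-3 + S}{2 S} \left(-3\right) = \left(- \frac{3}{2} + \frac{S}{2}\right) \left(-3\right) = \frac{9}{2} - \frac{3 S}{2}$)
$\left(123 + u{\left(-8 \right)}\right) \left(-7\right) = \left(123 + \left(\frac{9}{2} - -12\right)\right) \left(-7\right) = \left(123 + \left(\frac{9}{2} + 12\right)\right) \left(-7\right) = \left(123 + \frac{33}{2}\right) \left(-7\right) = \frac{279}{2} \left(-7\right) = - \frac{1953}{2}$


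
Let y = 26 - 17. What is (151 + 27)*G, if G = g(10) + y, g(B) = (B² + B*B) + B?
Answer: 38982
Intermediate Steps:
g(B) = B + 2*B² (g(B) = (B² + B²) + B = 2*B² + B = B + 2*B²)
y = 9
G = 219 (G = 10*(1 + 2*10) + 9 = 10*(1 + 20) + 9 = 10*21 + 9 = 210 + 9 = 219)
(151 + 27)*G = (151 + 27)*219 = 178*219 = 38982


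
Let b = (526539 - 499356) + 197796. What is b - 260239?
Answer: -35260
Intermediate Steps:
b = 224979 (b = 27183 + 197796 = 224979)
b - 260239 = 224979 - 260239 = -35260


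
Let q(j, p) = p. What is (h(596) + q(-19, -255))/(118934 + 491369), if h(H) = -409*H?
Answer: -244019/610303 ≈ -0.39983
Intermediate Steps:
(h(596) + q(-19, -255))/(118934 + 491369) = (-409*596 - 255)/(118934 + 491369) = (-243764 - 255)/610303 = -244019*1/610303 = -244019/610303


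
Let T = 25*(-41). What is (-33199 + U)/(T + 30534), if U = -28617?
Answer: -61816/29509 ≈ -2.0948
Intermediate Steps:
T = -1025
(-33199 + U)/(T + 30534) = (-33199 - 28617)/(-1025 + 30534) = -61816/29509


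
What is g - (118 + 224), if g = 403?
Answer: 61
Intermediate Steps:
g - (118 + 224) = 403 - (118 + 224) = 403 - 1*342 = 403 - 342 = 61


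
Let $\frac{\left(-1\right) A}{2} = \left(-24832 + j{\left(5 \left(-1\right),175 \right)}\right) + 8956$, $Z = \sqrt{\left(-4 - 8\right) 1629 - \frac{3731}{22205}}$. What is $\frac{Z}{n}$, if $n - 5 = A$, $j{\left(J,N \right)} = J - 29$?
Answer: $\frac{i \sqrt{9638459311555}}{706674125} \approx 0.0043932 i$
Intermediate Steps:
$j{\left(J,N \right)} = -29 + J$
$Z = \frac{i \sqrt{9638459311555}}{22205}$ ($Z = \sqrt{\left(-4 - 8\right) 1629 - \frac{3731}{22205}} = \sqrt{\left(-12\right) 1629 - \frac{3731}{22205}} = \sqrt{-19548 - \frac{3731}{22205}} = \sqrt{- \frac{434067071}{22205}} = \frac{i \sqrt{9638459311555}}{22205} \approx 139.81 i$)
$A = 31820$ ($A = - 2 \left(\left(-24832 + \left(-29 + 5 \left(-1\right)\right)\right) + 8956\right) = - 2 \left(\left(-24832 - 34\right) + 8956\right) = - 2 \left(-24866 + 8956\right) = \left(-2\right) \left(-15910\right) = 31820$)
$n = 31825$ ($n = 5 + 31820 = 31825$)
$\frac{Z}{n} = \frac{\frac{1}{22205} i \sqrt{9638459311555}}{31825} = \frac{i \sqrt{9638459311555}}{22205} \cdot \frac{1}{31825} = \frac{i \sqrt{9638459311555}}{706674125}$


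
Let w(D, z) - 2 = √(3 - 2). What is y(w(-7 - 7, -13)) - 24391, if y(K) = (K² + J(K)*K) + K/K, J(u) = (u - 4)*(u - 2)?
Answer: -24384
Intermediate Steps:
J(u) = (-4 + u)*(-2 + u)
w(D, z) = 3 (w(D, z) = 2 + √(3 - 2) = 2 + √1 = 2 + 1 = 3)
y(K) = 1 + K² + K*(8 + K² - 6*K) (y(K) = (K² + (8 + K² - 6*K)*K) + K/K = (K² + K*(8 + K² - 6*K)) + 1 = 1 + K² + K*(8 + K² - 6*K))
y(w(-7 - 7, -13)) - 24391 = (1 + 3³ - 5*3² + 8*3) - 24391 = (1 + 27 - 5*9 + 24) - 24391 = (1 + 27 - 45 + 24) - 24391 = 7 - 24391 = -24384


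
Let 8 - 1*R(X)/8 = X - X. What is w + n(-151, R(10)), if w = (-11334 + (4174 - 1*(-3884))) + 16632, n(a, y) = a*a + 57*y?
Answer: 39805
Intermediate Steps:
R(X) = 64 (R(X) = 64 - 8*(X - X) = 64 - 8*0 = 64 + 0 = 64)
n(a, y) = a² + 57*y
w = 13356 (w = (-11334 + (4174 + 3884)) + 16632 = (-11334 + 8058) + 16632 = -3276 + 16632 = 13356)
w + n(-151, R(10)) = 13356 + ((-151)² + 57*64) = 13356 + (22801 + 3648) = 13356 + 26449 = 39805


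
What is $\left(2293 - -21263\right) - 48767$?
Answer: $-25211$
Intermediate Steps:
$\left(2293 - -21263\right) - 48767 = \left(2293 + 21263\right) - 48767 = 23556 - 48767 = -25211$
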